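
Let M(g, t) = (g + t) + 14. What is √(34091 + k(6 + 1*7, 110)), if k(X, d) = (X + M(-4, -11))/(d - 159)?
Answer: √1670447/7 ≈ 184.64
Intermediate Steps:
M(g, t) = 14 + g + t
k(X, d) = (-1 + X)/(-159 + d) (k(X, d) = (X + (14 - 4 - 11))/(d - 159) = (X - 1)/(-159 + d) = (-1 + X)/(-159 + d))
√(34091 + k(6 + 1*7, 110)) = √(34091 + (-1 + (6 + 1*7))/(-159 + 110)) = √(34091 + (-1 + (6 + 7))/(-49)) = √(34091 - (-1 + 13)/49) = √(34091 - 1/49*12) = √(34091 - 12/49) = √(1670447/49) = √1670447/7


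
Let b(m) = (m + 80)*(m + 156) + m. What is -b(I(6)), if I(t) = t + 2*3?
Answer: -15468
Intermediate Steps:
I(t) = 6 + t (I(t) = t + 6 = 6 + t)
b(m) = m + (80 + m)*(156 + m) (b(m) = (80 + m)*(156 + m) + m = m + (80 + m)*(156 + m))
-b(I(6)) = -(12480 + (6 + 6)² + 237*(6 + 6)) = -(12480 + 12² + 237*12) = -(12480 + 144 + 2844) = -1*15468 = -15468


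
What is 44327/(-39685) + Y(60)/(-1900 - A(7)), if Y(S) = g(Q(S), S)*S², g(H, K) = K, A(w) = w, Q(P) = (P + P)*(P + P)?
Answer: -8656491589/75679295 ≈ -114.38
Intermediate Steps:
Q(P) = 4*P² (Q(P) = (2*P)*(2*P) = 4*P²)
Y(S) = S³ (Y(S) = S*S² = S³)
44327/(-39685) + Y(60)/(-1900 - A(7)) = 44327/(-39685) + 60³/(-1900 - 1*7) = 44327*(-1/39685) + 216000/(-1900 - 7) = -44327/39685 + 216000/(-1907) = -44327/39685 + 216000*(-1/1907) = -44327/39685 - 216000/1907 = -8656491589/75679295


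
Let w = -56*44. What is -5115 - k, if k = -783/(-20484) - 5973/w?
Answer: -652251279/127456 ≈ -5117.5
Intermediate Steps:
w = -2464
k = 313839/127456 (k = -783/(-20484) - 5973/(-2464) = -783*(-1/20484) - 5973*(-1/2464) = 87/2276 + 543/224 = 313839/127456 ≈ 2.4623)
-5115 - k = -5115 - 1*313839/127456 = -5115 - 313839/127456 = -652251279/127456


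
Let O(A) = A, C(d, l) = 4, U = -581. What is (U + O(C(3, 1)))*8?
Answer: -4616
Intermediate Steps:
(U + O(C(3, 1)))*8 = (-581 + 4)*8 = -577*8 = -4616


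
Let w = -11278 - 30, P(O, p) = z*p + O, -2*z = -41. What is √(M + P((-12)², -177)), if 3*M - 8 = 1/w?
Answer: I*√1001756340915/16962 ≈ 59.007*I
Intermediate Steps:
z = 41/2 (z = -½*(-41) = 41/2 ≈ 20.500)
P(O, p) = O + 41*p/2 (P(O, p) = 41*p/2 + O = O + 41*p/2)
w = -11308
M = 90463/33924 (M = 8/3 + (⅓)/(-11308) = 8/3 + (⅓)*(-1/11308) = 8/3 - 1/33924 = 90463/33924 ≈ 2.6666)
√(M + P((-12)², -177)) = √(90463/33924 + ((-12)² + (41/2)*(-177))) = √(90463/33924 + (144 - 7257/2)) = √(90463/33924 - 6969/2) = √(-118117715/33924) = I*√1001756340915/16962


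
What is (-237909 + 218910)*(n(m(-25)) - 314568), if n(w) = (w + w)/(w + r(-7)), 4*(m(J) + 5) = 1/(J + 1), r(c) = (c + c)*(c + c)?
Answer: 109578731992758/18335 ≈ 5.9765e+9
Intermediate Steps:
r(c) = 4*c**2 (r(c) = (2*c)*(2*c) = 4*c**2)
m(J) = -5 + 1/(4*(1 + J)) (m(J) = -5 + 1/(4*(J + 1)) = -5 + 1/(4*(1 + J)))
n(w) = 2*w/(196 + w) (n(w) = (w + w)/(w + 4*(-7)**2) = (2*w)/(w + 4*49) = (2*w)/(w + 196) = (2*w)/(196 + w) = 2*w/(196 + w))
(-237909 + 218910)*(n(m(-25)) - 314568) = (-237909 + 218910)*(2*((-19 - 20*(-25))/(4*(1 - 25)))/(196 + (-19 - 20*(-25))/(4*(1 - 25))) - 314568) = -18999*(2*((1/4)*(-19 + 500)/(-24))/(196 + (1/4)*(-19 + 500)/(-24)) - 314568) = -18999*(2*((1/4)*(-1/24)*481)/(196 + (1/4)*(-1/24)*481) - 314568) = -18999*(2*(-481/96)/(196 - 481/96) - 314568) = -18999*(2*(-481/96)/(18335/96) - 314568) = -18999*(2*(-481/96)*(96/18335) - 314568) = -18999*(-962/18335 - 314568) = -18999*(-5767605242/18335) = 109578731992758/18335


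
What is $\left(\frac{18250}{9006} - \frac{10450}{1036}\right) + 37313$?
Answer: $\frac{87015785977}{2332554} \approx 37305.0$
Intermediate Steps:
$\left(\frac{18250}{9006} - \frac{10450}{1036}\right) + 37313 = \left(18250 \cdot \frac{1}{9006} - \frac{5225}{518}\right) + 37313 = \left(\frac{9125}{4503} - \frac{5225}{518}\right) + 37313 = - \frac{18801425}{2332554} + 37313 = \frac{87015785977}{2332554}$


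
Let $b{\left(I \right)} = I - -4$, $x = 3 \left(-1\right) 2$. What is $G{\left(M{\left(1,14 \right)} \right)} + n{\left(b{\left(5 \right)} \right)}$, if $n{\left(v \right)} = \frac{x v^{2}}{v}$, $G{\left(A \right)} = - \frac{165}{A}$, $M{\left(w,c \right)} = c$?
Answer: $- \frac{921}{14} \approx -65.786$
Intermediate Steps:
$x = -6$ ($x = \left(-3\right) 2 = -6$)
$b{\left(I \right)} = 4 + I$ ($b{\left(I \right)} = I + 4 = 4 + I$)
$n{\left(v \right)} = - 6 v$ ($n{\left(v \right)} = \frac{\left(-6\right) v^{2}}{v} = - 6 v$)
$G{\left(M{\left(1,14 \right)} \right)} + n{\left(b{\left(5 \right)} \right)} = - \frac{165}{14} - 6 \left(4 + 5\right) = \left(-165\right) \frac{1}{14} - 54 = - \frac{165}{14} - 54 = - \frac{921}{14}$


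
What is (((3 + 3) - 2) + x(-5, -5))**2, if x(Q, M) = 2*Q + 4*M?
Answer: 676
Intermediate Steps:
(((3 + 3) - 2) + x(-5, -5))**2 = (((3 + 3) - 2) + (2*(-5) + 4*(-5)))**2 = ((6 - 2) + (-10 - 20))**2 = (4 - 30)**2 = (-26)**2 = 676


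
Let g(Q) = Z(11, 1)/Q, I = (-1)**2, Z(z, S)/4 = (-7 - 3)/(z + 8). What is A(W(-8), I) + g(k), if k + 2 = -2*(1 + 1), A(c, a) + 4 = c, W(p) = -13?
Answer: -949/57 ≈ -16.649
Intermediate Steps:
Z(z, S) = -40/(8 + z) (Z(z, S) = 4*((-7 - 3)/(z + 8)) = 4*(-10/(8 + z)) = -40/(8 + z))
I = 1
A(c, a) = -4 + c
k = -6 (k = -2 - 2*(1 + 1) = -2 - 2*2 = -2 - 4 = -6)
g(Q) = -40/(19*Q) (g(Q) = (-40/(8 + 11))/Q = (-40/19)/Q = (-40*1/19)/Q = -40/(19*Q))
A(W(-8), I) + g(k) = (-4 - 13) - 40/19/(-6) = -17 - 40/19*(-1/6) = -17 + 20/57 = -949/57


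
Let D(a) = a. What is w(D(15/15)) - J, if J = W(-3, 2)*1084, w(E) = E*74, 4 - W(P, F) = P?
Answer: -7514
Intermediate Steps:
W(P, F) = 4 - P
w(E) = 74*E
J = 7588 (J = (4 - 1*(-3))*1084 = (4 + 3)*1084 = 7*1084 = 7588)
w(D(15/15)) - J = 74*(15/15) - 1*7588 = 74*(15*(1/15)) - 7588 = 74*1 - 7588 = 74 - 7588 = -7514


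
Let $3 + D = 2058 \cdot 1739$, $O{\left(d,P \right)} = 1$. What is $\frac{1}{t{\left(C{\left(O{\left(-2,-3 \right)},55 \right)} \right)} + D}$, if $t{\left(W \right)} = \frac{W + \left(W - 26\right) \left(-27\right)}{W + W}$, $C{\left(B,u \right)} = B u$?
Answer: $\frac{55}{196836881} \approx 2.7942 \cdot 10^{-7}$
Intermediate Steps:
$D = 3578859$ ($D = -3 + 2058 \cdot 1739 = -3 + 3578862 = 3578859$)
$t{\left(W \right)} = \frac{702 - 26 W}{2 W}$ ($t{\left(W \right)} = \frac{W + \left(-26 + W\right) \left(-27\right)}{2 W} = \left(W - \left(-702 + 27 W\right)\right) \frac{1}{2 W} = \left(702 - 26 W\right) \frac{1}{2 W} = \frac{702 - 26 W}{2 W}$)
$\frac{1}{t{\left(C{\left(O{\left(-2,-3 \right)},55 \right)} \right)} + D} = \frac{1}{\left(-13 + \frac{351}{1 \cdot 55}\right) + 3578859} = \frac{1}{\left(-13 + \frac{351}{55}\right) + 3578859} = \frac{1}{- \frac{364}{55} + 3578859} = \frac{1}{\frac{196836881}{55}} = \frac{55}{196836881}$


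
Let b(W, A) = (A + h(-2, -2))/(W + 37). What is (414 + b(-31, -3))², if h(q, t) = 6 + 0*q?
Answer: 687241/4 ≈ 1.7181e+5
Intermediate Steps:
h(q, t) = 6 (h(q, t) = 6 + 0 = 6)
b(W, A) = (6 + A)/(37 + W) (b(W, A) = (A + 6)/(W + 37) = (6 + A)/(37 + W))
(414 + b(-31, -3))² = (414 + (6 - 3)/(37 - 31))² = (414 + 3/6)² = (414 + (⅙)*3)² = (414 + ½)² = (829/2)² = 687241/4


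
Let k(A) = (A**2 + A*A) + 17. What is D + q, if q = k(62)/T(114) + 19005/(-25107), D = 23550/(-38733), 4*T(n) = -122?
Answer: -1674080528125/6591181699 ≈ -253.99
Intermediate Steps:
T(n) = -61/2 (T(n) = (1/4)*(-122) = -61/2)
D = -7850/12911 (D = 23550*(-1/38733) = -7850/12911 ≈ -0.60801)
k(A) = 17 + 2*A**2 (k(A) = (A**2 + A**2) + 17 = 2*A**2 + 17 = 17 + 2*A**2)
q = -129352725/510509 (q = (17 + 2*62**2)/(-61/2) + 19005/(-25107) = (17 + 2*3844)*(-2/61) + 19005*(-1/25107) = (17 + 7688)*(-2/61) - 6335/8369 = 7705*(-2/61) - 6335/8369 = -15410/61 - 6335/8369 = -129352725/510509 ≈ -253.38)
D + q = -7850/12911 - 129352725/510509 = -1674080528125/6591181699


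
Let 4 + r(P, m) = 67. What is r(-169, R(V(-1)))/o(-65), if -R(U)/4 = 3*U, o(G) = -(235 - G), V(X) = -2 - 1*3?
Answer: -21/100 ≈ -0.21000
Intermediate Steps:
V(X) = -5 (V(X) = -2 - 3 = -5)
o(G) = -235 + G
R(U) = -12*U
r(P, m) = 63 (r(P, m) = -4 + 67 = 63)
r(-169, R(V(-1)))/o(-65) = 63/(-235 - 65) = 63/(-300) = 63*(-1/300) = -21/100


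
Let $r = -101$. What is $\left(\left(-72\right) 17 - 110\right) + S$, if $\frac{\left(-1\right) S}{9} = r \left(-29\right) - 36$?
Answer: $-27371$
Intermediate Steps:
$S = -26037$ ($S = - 9 \left(\left(-101\right) \left(-29\right) - 36\right) = - 9 \left(2929 - 36\right) = \left(-9\right) 2893 = -26037$)
$\left(\left(-72\right) 17 - 110\right) + S = \left(\left(-72\right) 17 - 110\right) - 26037 = \left(-1224 - 110\right) - 26037 = -1334 - 26037 = -27371$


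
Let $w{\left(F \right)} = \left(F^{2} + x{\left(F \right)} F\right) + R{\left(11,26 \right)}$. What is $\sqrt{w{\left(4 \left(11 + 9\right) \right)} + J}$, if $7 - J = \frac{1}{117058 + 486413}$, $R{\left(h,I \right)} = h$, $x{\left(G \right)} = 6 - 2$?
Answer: $\frac{\sqrt{2453826295349187}}{603471} \approx 82.085$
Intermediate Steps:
$x{\left(G \right)} = 4$
$J = \frac{4224296}{603471}$ ($J = 7 - \frac{1}{117058 + 486413} = 7 - \frac{1}{603471} = \frac{4224296}{603471} \approx 7.0$)
$w{\left(F \right)} = 11 + F^{2} + 4 F$ ($w{\left(F \right)} = \left(F^{2} + 4 F\right) + 11 = 11 + F^{2} + 4 F$)
$\sqrt{w{\left(4 \left(11 + 9\right) \right)} + J} = \sqrt{\left(11 + \left(4 \left(11 + 9\right)\right)^{2} + 4 \cdot 4 \left(11 + 9\right)\right) + \frac{4224296}{603471}} = \sqrt{\left(11 + \left(4 \cdot 20\right)^{2} + 4 \cdot 4 \cdot 20\right) + \frac{4224296}{603471}} = \sqrt{\left(11 + 80^{2} + 4 \cdot 80\right) + \frac{4224296}{603471}} = \sqrt{\left(11 + 6400 + 320\right) + \frac{4224296}{603471}} = \sqrt{6731 + \frac{4224296}{603471}} = \sqrt{\frac{4066187597}{603471}} = \frac{\sqrt{2453826295349187}}{603471}$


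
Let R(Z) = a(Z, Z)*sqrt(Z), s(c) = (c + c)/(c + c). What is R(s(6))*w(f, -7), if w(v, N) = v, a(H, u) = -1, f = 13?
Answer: -13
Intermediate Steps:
s(c) = 1 (s(c) = (2*c)/((2*c)) = (2*c)*(1/(2*c)) = 1)
R(Z) = -sqrt(Z)
R(s(6))*w(f, -7) = -sqrt(1)*13 = -1*1*13 = -1*13 = -13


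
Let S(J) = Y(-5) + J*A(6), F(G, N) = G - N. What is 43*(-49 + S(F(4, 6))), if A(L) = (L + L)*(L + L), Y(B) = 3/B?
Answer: -72584/5 ≈ -14517.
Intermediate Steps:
A(L) = 4*L² (A(L) = (2*L)*(2*L) = 4*L²)
S(J) = -⅗ + 144*J (S(J) = 3/(-5) + J*(4*6²) = 3*(-⅕) + J*(4*36) = -⅗ + J*144 = -⅗ + 144*J)
43*(-49 + S(F(4, 6))) = 43*(-49 + (-⅗ + 144*(4 - 1*6))) = 43*(-49 + (-⅗ + 144*(4 - 6))) = 43*(-49 + (-⅗ + 144*(-2))) = 43*(-49 + (-⅗ - 288)) = 43*(-49 - 1443/5) = 43*(-1688/5) = -72584/5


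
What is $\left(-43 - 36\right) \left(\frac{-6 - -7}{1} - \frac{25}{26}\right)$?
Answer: $- \frac{79}{26} \approx -3.0385$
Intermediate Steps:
$\left(-43 - 36\right) \left(\frac{-6 - -7}{1} - \frac{25}{26}\right) = - 79 \left(\left(-6 + 7\right) 1 - \frac{25}{26}\right) = - 79 \left(1 \cdot 1 - \frac{25}{26}\right) = - 79 \left(1 - \frac{25}{26}\right) = \left(-79\right) \frac{1}{26} = - \frac{79}{26}$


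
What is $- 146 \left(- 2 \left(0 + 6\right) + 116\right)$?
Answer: $-15184$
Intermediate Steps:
$- 146 \left(- 2 \left(0 + 6\right) + 116\right) = - 146 \left(\left(-2\right) 6 + 116\right) = - 146 \left(-12 + 116\right) = \left(-146\right) 104 = -15184$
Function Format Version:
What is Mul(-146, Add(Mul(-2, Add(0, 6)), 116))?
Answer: -15184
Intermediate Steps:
Mul(-146, Add(Mul(-2, Add(0, 6)), 116)) = Mul(-146, Add(Mul(-2, 6), 116)) = Mul(-146, Add(-12, 116)) = Mul(-146, 104) = -15184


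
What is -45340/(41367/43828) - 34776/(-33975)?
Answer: -7501374895912/156160425 ≈ -48036.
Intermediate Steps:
-45340/(41367/43828) - 34776/(-33975) = -45340/(41367*(1/43828)) - 34776*(-1/33975) = -45340/41367/43828 + 3864/3775 = -45340*43828/41367 + 3864/3775 = -1987161520/41367 + 3864/3775 = -7501374895912/156160425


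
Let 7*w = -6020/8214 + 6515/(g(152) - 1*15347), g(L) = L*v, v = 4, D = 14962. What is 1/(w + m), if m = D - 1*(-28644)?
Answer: 141243837/6159055049057 ≈ 2.2933e-5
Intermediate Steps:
g(L) = 4*L (g(L) = L*4 = 4*L)
m = 43606 (m = 14962 - 1*(-28644) = 14962 + 28644 = 43606)
w = -23707165/141243837 (w = (-6020/8214 + 6515/(4*152 - 1*15347))/7 = (-6020*1/8214 + 6515/(608 - 15347))/7 = (-3010/4107 + 6515/(-14739))/7 = (-3010/4107 + 6515*(-1/14739))/7 = (-3010/4107 - 6515/14739)/7 = (⅐)*(-23707165/20177691) = -23707165/141243837 ≈ -0.16785)
1/(w + m) = 1/(-23707165/141243837 + 43606) = 1/(6159055049057/141243837) = 141243837/6159055049057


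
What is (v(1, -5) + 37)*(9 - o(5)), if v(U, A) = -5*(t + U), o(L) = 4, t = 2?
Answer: 110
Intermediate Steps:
v(U, A) = -10 - 5*U (v(U, A) = -5*(2 + U) = -10 - 5*U)
(v(1, -5) + 37)*(9 - o(5)) = ((-10 - 5*1) + 37)*(9 - 1*4) = ((-10 - 5) + 37)*(9 - 4) = (-15 + 37)*5 = 22*5 = 110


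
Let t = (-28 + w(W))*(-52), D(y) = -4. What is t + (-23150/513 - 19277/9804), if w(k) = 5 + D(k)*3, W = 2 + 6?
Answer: 156434227/88236 ≈ 1772.9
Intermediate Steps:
W = 8
w(k) = -7 (w(k) = 5 - 4*3 = 5 - 12 = -7)
t = 1820 (t = (-28 - 7)*(-52) = -35*(-52) = 1820)
t + (-23150/513 - 19277/9804) = 1820 + (-23150/513 - 19277/9804) = 1820 - 4155293/88236 = 156434227/88236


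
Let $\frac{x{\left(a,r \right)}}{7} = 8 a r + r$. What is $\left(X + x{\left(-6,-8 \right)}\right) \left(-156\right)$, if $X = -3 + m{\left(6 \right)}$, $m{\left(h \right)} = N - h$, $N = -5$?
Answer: $-408408$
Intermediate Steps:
$x{\left(a,r \right)} = 7 r + 56 a r$ ($x{\left(a,r \right)} = 7 \left(8 a r + r\right) = 7 \left(r + 8 a r\right) = 7 r + 56 a r$)
$m{\left(h \right)} = -5 - h$
$X = -14$ ($X = -3 - 11 = -14$)
$\left(X + x{\left(-6,-8 \right)}\right) \left(-156\right) = \left(-14 + 7 \left(-8\right) \left(1 + 8 \left(-6\right)\right)\right) \left(-156\right) = \left(-14 + 7 \left(-8\right) \left(1 - 48\right)\right) \left(-156\right) = \left(-14 + 7 \left(-8\right) \left(-47\right)\right) \left(-156\right) = \left(-14 + 2632\right) \left(-156\right) = 2618 \left(-156\right) = -408408$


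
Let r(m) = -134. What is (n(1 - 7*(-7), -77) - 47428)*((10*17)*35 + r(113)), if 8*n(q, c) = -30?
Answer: -275863058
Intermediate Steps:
n(q, c) = -15/4 (n(q, c) = (⅛)*(-30) = -15/4)
(n(1 - 7*(-7), -77) - 47428)*((10*17)*35 + r(113)) = (-15/4 - 47428)*((10*17)*35 - 134) = -189727*(170*35 - 134)/4 = -189727*(5950 - 134)/4 = -189727/4*5816 = -275863058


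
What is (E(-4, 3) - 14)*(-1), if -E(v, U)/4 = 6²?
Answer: 158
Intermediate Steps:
E(v, U) = -144 (E(v, U) = -4*6² = -4*36 = -144)
(E(-4, 3) - 14)*(-1) = (-144 - 14)*(-1) = -158*(-1) = 158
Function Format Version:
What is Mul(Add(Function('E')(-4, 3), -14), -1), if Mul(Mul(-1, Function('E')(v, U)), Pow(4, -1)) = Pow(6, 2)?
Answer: 158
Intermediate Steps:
Function('E')(v, U) = -144 (Function('E')(v, U) = Mul(-4, Pow(6, 2)) = Mul(-4, 36) = -144)
Mul(Add(Function('E')(-4, 3), -14), -1) = Mul(Add(-144, -14), -1) = Mul(-158, -1) = 158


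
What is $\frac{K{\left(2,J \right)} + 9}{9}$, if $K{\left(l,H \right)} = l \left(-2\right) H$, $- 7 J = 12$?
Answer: $\frac{37}{21} \approx 1.7619$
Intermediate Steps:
$J = - \frac{12}{7}$ ($J = \left(- \frac{1}{7}\right) 12 = - \frac{12}{7} \approx -1.7143$)
$K{\left(l,H \right)} = - 2 H l$ ($K{\left(l,H \right)} = - 2 l H = - 2 H l$)
$\frac{K{\left(2,J \right)} + 9}{9} = \frac{\left(-2\right) \left(- \frac{12}{7}\right) 2 + 9}{9} = \frac{\frac{48}{7} + 9}{9} = \frac{1}{9} \cdot \frac{111}{7} = \frac{37}{21}$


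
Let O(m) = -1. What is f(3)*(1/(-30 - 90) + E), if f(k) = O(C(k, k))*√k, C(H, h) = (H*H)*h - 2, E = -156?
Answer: 18721*√3/120 ≈ 270.21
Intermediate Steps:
C(H, h) = -2 + h*H² (C(H, h) = H²*h - 2 = h*H² - 2 = -2 + h*H²)
f(k) = -√k
f(3)*(1/(-30 - 90) + E) = (-√3)*(1/(-30 - 90) - 156) = (-√3)*(1/(-120) - 156) = (-√3)*(-1/120 - 156) = -√3*(-18721/120) = 18721*√3/120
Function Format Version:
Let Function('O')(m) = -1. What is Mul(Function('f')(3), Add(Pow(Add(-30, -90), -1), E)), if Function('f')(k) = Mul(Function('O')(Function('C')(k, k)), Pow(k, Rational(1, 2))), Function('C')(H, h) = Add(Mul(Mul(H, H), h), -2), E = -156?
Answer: Mul(Rational(18721, 120), Pow(3, Rational(1, 2))) ≈ 270.21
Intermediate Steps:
Function('C')(H, h) = Add(-2, Mul(h, Pow(H, 2))) (Function('C')(H, h) = Add(Mul(Pow(H, 2), h), -2) = Add(Mul(h, Pow(H, 2)), -2) = Add(-2, Mul(h, Pow(H, 2))))
Function('f')(k) = Mul(-1, Pow(k, Rational(1, 2)))
Mul(Function('f')(3), Add(Pow(Add(-30, -90), -1), E)) = Mul(Mul(-1, Pow(3, Rational(1, 2))), Add(Pow(Add(-30, -90), -1), -156)) = Mul(Mul(-1, Pow(3, Rational(1, 2))), Add(Pow(-120, -1), -156)) = Mul(Mul(-1, Pow(3, Rational(1, 2))), Add(Rational(-1, 120), -156)) = Mul(Mul(-1, Pow(3, Rational(1, 2))), Rational(-18721, 120)) = Mul(Rational(18721, 120), Pow(3, Rational(1, 2)))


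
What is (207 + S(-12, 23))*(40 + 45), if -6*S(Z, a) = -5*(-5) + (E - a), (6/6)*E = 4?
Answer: 17510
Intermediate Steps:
E = 4
S(Z, a) = -29/6 + a/6 (S(Z, a) = -(-5*(-5) + (4 - a))/6 = -(25 + (4 - a))/6 = -(29 - a)/6 = -29/6 + a/6)
(207 + S(-12, 23))*(40 + 45) = (207 + (-29/6 + (1/6)*23))*(40 + 45) = (207 + (-29/6 + 23/6))*85 = (207 - 1)*85 = 206*85 = 17510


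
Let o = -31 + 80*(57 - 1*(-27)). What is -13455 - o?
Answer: -20144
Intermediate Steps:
o = 6689 (o = -31 + 80*(57 + 27) = -31 + 80*84 = -31 + 6720 = 6689)
-13455 - o = -13455 - 1*6689 = -13455 - 6689 = -20144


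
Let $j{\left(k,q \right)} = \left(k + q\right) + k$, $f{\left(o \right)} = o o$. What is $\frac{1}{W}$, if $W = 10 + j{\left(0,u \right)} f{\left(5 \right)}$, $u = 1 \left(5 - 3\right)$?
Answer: $\frac{1}{60} \approx 0.016667$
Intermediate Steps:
$f{\left(o \right)} = o^{2}$
$u = 2$ ($u = 1 \cdot 2 = 2$)
$j{\left(k,q \right)} = q + 2 k$
$W = 60$ ($W = 10 + \left(2 + 2 \cdot 0\right) 5^{2} = 10 + \left(2 + 0\right) 25 = 10 + 2 \cdot 25 = 10 + 50 = 60$)
$\frac{1}{W} = \frac{1}{60}$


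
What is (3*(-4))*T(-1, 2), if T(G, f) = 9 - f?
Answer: -84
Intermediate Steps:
(3*(-4))*T(-1, 2) = (3*(-4))*(9 - 1*2) = -12*(9 - 2) = -12*7 = -84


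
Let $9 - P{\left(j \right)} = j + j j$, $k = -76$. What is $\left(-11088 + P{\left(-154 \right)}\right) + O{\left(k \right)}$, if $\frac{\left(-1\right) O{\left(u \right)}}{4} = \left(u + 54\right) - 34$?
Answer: $-34417$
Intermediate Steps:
$P{\left(j \right)} = 9 - j - j^{2}$ ($P{\left(j \right)} = 9 - \left(j + j j\right) = 9 - \left(j + j^{2}\right) = 9 - j - j^{2}$)
$O{\left(u \right)} = -80 - 4 u$ ($O{\left(u \right)} = - 4 \left(\left(u + 54\right) - 34\right) = - 4 \left(\left(54 + u\right) - 34\right) = - 4 \left(20 + u\right) = -80 - 4 u$)
$\left(-11088 + P{\left(-154 \right)}\right) + O{\left(k \right)} = \left(-11088 - 23553\right) - -224 = \left(-11088 + \left(9 + 154 - 23716\right)\right) + \left(-80 + 304\right) = \left(-11088 + \left(9 + 154 - 23716\right)\right) + 224 = \left(-11088 - 23553\right) + 224 = -34641 + 224 = -34417$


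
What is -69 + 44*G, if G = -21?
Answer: -993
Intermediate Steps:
-69 + 44*G = -69 + 44*(-21) = -69 - 924 = -993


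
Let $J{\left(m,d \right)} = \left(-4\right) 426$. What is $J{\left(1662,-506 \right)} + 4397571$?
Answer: $4395867$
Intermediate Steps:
$J{\left(m,d \right)} = -1704$
$J{\left(1662,-506 \right)} + 4397571 = -1704 + 4397571 = 4395867$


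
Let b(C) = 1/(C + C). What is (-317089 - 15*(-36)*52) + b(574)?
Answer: -331782331/1148 ≈ -2.8901e+5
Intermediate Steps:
b(C) = 1/(2*C)
(-317089 - 15*(-36)*52) + b(574) = (-317089 - 15*(-36)*52) + (½)/574 = (-317089 + 540*52) + (½)*(1/574) = (-317089 + 28080) + 1/1148 = -289009 + 1/1148 = -331782331/1148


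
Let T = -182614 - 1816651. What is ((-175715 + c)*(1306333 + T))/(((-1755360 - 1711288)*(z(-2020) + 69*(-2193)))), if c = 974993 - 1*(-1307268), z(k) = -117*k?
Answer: 60820547203/12281033871 ≈ 4.9524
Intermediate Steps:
T = -1999265
c = 2282261 (c = 974993 + 1307268 = 2282261)
((-175715 + c)*(1306333 + T))/(((-1755360 - 1711288)*(z(-2020) + 69*(-2193)))) = ((-175715 + 2282261)*(1306333 - 1999265))/(((-1755360 - 1711288)*(-117*(-2020) + 69*(-2193)))) = (2106546*(-692932))/((-3466648*(236340 - 151317))) = -1459693132872/((-3466648*85023)) = -1459693132872/(-294744812904) = -1459693132872*(-1/294744812904) = 60820547203/12281033871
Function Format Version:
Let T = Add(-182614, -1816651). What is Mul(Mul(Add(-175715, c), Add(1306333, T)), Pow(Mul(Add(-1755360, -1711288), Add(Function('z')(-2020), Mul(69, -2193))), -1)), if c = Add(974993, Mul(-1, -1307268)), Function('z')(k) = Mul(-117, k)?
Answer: Rational(60820547203, 12281033871) ≈ 4.9524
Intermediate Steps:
T = -1999265
c = 2282261 (c = Add(974993, 1307268) = 2282261)
Mul(Mul(Add(-175715, c), Add(1306333, T)), Pow(Mul(Add(-1755360, -1711288), Add(Function('z')(-2020), Mul(69, -2193))), -1)) = Mul(Mul(Add(-175715, 2282261), Add(1306333, -1999265)), Pow(Mul(Add(-1755360, -1711288), Add(Mul(-117, -2020), Mul(69, -2193))), -1)) = Mul(Mul(2106546, -692932), Pow(Mul(-3466648, Add(236340, -151317)), -1)) = Mul(-1459693132872, Pow(Mul(-3466648, 85023), -1)) = Mul(-1459693132872, Pow(-294744812904, -1)) = Mul(-1459693132872, Rational(-1, 294744812904)) = Rational(60820547203, 12281033871)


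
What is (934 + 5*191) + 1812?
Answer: 3701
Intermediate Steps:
(934 + 5*191) + 1812 = (934 + 955) + 1812 = 1889 + 1812 = 3701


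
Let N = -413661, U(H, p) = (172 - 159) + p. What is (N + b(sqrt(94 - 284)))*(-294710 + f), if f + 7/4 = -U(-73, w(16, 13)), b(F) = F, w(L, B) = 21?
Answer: 487699286763/4 - 1178983*I*sqrt(190)/4 ≈ 1.2192e+11 - 4.0628e+6*I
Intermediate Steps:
U(H, p) = 13 + p
f = -143/4 (f = -7/4 - (13 + 21) = -7/4 - 1*34 = -7/4 - 34 = -143/4 ≈ -35.750)
(N + b(sqrt(94 - 284)))*(-294710 + f) = (-413661 + sqrt(94 - 284))*(-294710 - 143/4) = (-413661 + sqrt(-190))*(-1178983/4) = (-413661 + I*sqrt(190))*(-1178983/4) = 487699286763/4 - 1178983*I*sqrt(190)/4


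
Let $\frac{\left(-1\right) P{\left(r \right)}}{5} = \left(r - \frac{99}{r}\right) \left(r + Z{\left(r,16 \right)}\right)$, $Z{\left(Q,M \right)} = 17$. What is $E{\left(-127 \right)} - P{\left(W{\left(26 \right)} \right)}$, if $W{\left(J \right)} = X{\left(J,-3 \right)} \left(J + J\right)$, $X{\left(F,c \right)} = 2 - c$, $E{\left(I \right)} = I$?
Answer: $\frac{18691173}{52} \approx 3.5945 \cdot 10^{5}$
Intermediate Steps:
$W{\left(J \right)} = 10 J$ ($W{\left(J \right)} = \left(2 - -3\right) \left(J + J\right) = \left(2 + 3\right) 2 J = 5 \cdot 2 J = 10 J$)
$P{\left(r \right)} = - 5 \left(17 + r\right) \left(r - \frac{99}{r}\right)$ ($P{\left(r \right)} = - 5 \left(r - \frac{99}{r}\right) \left(r + 17\right) = - 5 \left(r - \frac{99}{r}\right) \left(17 + r\right) = - 5 \left(17 + r\right) \left(r - \frac{99}{r}\right)$)
$E{\left(-127 \right)} - P{\left(W{\left(26 \right)} \right)} = -127 - \left(495 - 85 \cdot 10 \cdot 26 - 5 \left(10 \cdot 26\right)^{2} + \frac{8415}{10 \cdot 26}\right) = -127 - \left(495 - 22100 - 5 \cdot 260^{2} + \frac{8415}{260}\right) = -127 - \left(495 - 22100 - 338000 + 8415 \cdot \frac{1}{260}\right) = -127 - \left(495 - 22100 - 338000 + \frac{1683}{52}\right) = -127 - - \frac{18697777}{52} = -127 + \frac{18697777}{52} = \frac{18691173}{52}$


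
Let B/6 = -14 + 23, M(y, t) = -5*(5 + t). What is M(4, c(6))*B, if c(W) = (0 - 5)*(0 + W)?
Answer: 6750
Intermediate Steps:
c(W) = -5*W
M(y, t) = -25 - 5*t
B = 54 (B = 6*(-14 + 23) = 6*9 = 54)
M(4, c(6))*B = (-25 - (-25)*6)*54 = (-25 - 5*(-30))*54 = (-25 + 150)*54 = 125*54 = 6750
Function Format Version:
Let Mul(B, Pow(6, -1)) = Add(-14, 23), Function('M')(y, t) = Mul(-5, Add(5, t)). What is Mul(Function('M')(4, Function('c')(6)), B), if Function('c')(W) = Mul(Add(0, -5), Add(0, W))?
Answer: 6750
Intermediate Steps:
Function('c')(W) = Mul(-5, W)
Function('M')(y, t) = Add(-25, Mul(-5, t))
B = 54 (B = Mul(6, Add(-14, 23)) = Mul(6, 9) = 54)
Mul(Function('M')(4, Function('c')(6)), B) = Mul(Add(-25, Mul(-5, Mul(-5, 6))), 54) = Mul(Add(-25, Mul(-5, -30)), 54) = Mul(Add(-25, 150), 54) = Mul(125, 54) = 6750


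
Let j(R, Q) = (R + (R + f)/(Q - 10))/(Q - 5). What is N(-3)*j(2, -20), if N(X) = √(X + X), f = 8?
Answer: -I*√6/15 ≈ -0.1633*I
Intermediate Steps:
N(X) = √2*√X (N(X) = √(2*X) = √2*√X)
j(R, Q) = (R + (8 + R)/(-10 + Q))/(-5 + Q) (j(R, Q) = (R + (R + 8)/(Q - 10))/(Q - 5) = (R + (8 + R)/(-10 + Q))/(-5 + Q))
N(-3)*j(2, -20) = (√2*√(-3))*((8 - 9*2 - 20*2)/(50 + (-20)² - 15*(-20))) = (√2*(I*√3))*((8 - 18 - 40)/(50 + 400 + 300)) = (I*√6)*(-50/750) = (I*√6)*((1/750)*(-50)) = (I*√6)*(-1/15) = -I*√6/15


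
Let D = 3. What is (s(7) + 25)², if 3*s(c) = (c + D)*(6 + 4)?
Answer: 30625/9 ≈ 3402.8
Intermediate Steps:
s(c) = 10 + 10*c/3 (s(c) = ((c + 3)*(6 + 4))/3 = ((3 + c)*10)/3 = (30 + 10*c)/3 = 10 + 10*c/3)
(s(7) + 25)² = ((10 + (10/3)*7) + 25)² = ((10 + 70/3) + 25)² = (100/3 + 25)² = (175/3)² = 30625/9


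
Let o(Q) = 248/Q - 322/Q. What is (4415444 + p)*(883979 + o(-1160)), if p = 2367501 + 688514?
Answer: 3830675732553363/580 ≈ 6.6046e+12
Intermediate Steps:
p = 3056015
o(Q) = -74/Q
(4415444 + p)*(883979 + o(-1160)) = (4415444 + 3056015)*(883979 - 74/(-1160)) = 7471459*(883979 - 74*(-1/1160)) = 7471459*(883979 + 37/580) = 7471459*(512707857/580) = 3830675732553363/580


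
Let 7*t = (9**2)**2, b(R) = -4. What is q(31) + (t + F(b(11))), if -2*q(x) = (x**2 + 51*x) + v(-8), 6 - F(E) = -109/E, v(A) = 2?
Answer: -9967/28 ≈ -355.96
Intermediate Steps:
F(E) = 6 + 109/E (F(E) = 6 - (-109)/E = 6 + 109/E)
q(x) = -1 - 51*x/2 - x**2/2 (q(x) = -((x**2 + 51*x) + 2)/2 = -(2 + x**2 + 51*x)/2 = -1 - 51*x/2 - x**2/2)
t = 6561/7 (t = (9**2)**2/7 = (1/7)*81**2 = (1/7)*6561 = 6561/7 ≈ 937.29)
q(31) + (t + F(b(11))) = (-1 - 51/2*31 - 1/2*31**2) + (6561/7 + (6 + 109/(-4))) = (-1 - 1581/2 - 1/2*961) + (6561/7 + (6 + 109*(-1/4))) = (-1 - 1581/2 - 961/2) + (6561/7 + (6 - 109/4)) = -1272 + (6561/7 - 85/4) = -1272 + 25649/28 = -9967/28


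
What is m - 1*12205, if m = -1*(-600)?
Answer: -11605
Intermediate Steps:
m = 600
m - 1*12205 = 600 - 1*12205 = 600 - 12205 = -11605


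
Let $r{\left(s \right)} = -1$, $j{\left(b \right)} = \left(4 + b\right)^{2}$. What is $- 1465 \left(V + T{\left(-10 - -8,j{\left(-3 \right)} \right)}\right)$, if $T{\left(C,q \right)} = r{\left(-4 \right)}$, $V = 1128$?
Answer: $-1651055$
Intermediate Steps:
$T{\left(C,q \right)} = -1$
$- 1465 \left(V + T{\left(-10 - -8,j{\left(-3 \right)} \right)}\right) = - 1465 \left(1128 - 1\right) = \left(-1465\right) 1127 = -1651055$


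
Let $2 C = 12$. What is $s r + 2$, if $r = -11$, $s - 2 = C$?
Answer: $-86$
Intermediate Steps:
$C = 6$ ($C = \frac{1}{2} \cdot 12 = 6$)
$s = 8$ ($s = 2 + 6 = 8$)
$s r + 2 = 8 \left(-11\right) + 2 = -88 + 2 = -86$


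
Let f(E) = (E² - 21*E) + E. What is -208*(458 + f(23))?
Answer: -109616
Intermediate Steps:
f(E) = E² - 20*E
-208*(458 + f(23)) = -208*(458 + 23*(-20 + 23)) = -208*(458 + 23*3) = -208*(458 + 69) = -208*527 = -109616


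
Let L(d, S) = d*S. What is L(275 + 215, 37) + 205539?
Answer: 223669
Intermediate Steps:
L(d, S) = S*d
L(275 + 215, 37) + 205539 = 37*(275 + 215) + 205539 = 37*490 + 205539 = 18130 + 205539 = 223669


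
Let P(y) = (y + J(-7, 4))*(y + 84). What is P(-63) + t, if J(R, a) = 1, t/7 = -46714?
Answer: -328300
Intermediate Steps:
t = -326998 (t = 7*(-46714) = -326998)
P(y) = (1 + y)*(84 + y) (P(y) = (y + 1)*(y + 84) = (1 + y)*(84 + y))
P(-63) + t = (84 + (-63)² + 85*(-63)) - 326998 = (84 + 3969 - 5355) - 326998 = -1302 - 326998 = -328300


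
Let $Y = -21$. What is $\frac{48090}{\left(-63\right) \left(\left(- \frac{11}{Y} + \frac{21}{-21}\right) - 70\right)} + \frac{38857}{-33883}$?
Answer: $\frac{48563613}{5014684} \approx 9.6843$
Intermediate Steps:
$\frac{48090}{\left(-63\right) \left(\left(- \frac{11}{Y} + \frac{21}{-21}\right) - 70\right)} + \frac{38857}{-33883} = \frac{48090}{\left(-63\right) \left(\left(- \frac{11}{-21} + \frac{21}{-21}\right) - 70\right)} + \frac{38857}{-33883} = \frac{48090}{\left(-63\right) \left(\left(\left(-11\right) \left(- \frac{1}{21}\right) + 21 \left(- \frac{1}{21}\right)\right) - 70\right)} + 38857 \left(- \frac{1}{33883}\right) = \frac{48090}{\left(-63\right) \left(\left(\frac{11}{21} - 1\right) - 70\right)} - \frac{38857}{33883} = \frac{48090}{\left(-63\right) \left(- \frac{10}{21} - 70\right)} - \frac{38857}{33883} = \frac{48090}{\left(-63\right) \left(- \frac{1480}{21}\right)} - \frac{38857}{33883} = \frac{48090}{4440} - \frac{38857}{33883} = 48090 \cdot \frac{1}{4440} - \frac{38857}{33883} = \frac{1603}{148} - \frac{38857}{33883} = \frac{48563613}{5014684}$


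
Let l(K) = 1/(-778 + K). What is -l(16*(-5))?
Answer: 1/858 ≈ 0.0011655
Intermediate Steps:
-l(16*(-5)) = -1/(-778 + 16*(-5)) = -1/(-778 - 80) = -1/(-858) = -1*(-1/858) = 1/858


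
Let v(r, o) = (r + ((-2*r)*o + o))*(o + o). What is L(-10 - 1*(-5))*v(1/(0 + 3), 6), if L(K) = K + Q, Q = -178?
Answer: -5124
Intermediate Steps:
L(K) = -178 + K (L(K) = K - 178 = -178 + K)
v(r, o) = 2*o*(o + r - 2*o*r) (v(r, o) = (r + (-2*o*r + o))*(2*o) = (r + (o - 2*o*r))*(2*o) = (o + r - 2*o*r)*(2*o) = 2*o*(o + r - 2*o*r))
L(-10 - 1*(-5))*v(1/(0 + 3), 6) = (-178 + (-10 - 1*(-5)))*(2*6*(6 + 1/(0 + 3) - 2*6/(0 + 3))) = (-178 + (-10 + 5))*(2*6*(6 + 1/3 - 2*6/3)) = (-178 - 5)*(2*6*(6 + ⅓ - 2*6*⅓)) = -366*6*(6 + ⅓ - 4) = -366*6*7/3 = -183*28 = -5124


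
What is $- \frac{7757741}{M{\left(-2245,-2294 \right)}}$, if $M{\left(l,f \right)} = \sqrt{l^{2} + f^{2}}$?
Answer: $- \frac{7757741 \sqrt{10302461}}{10302461} \approx -2416.9$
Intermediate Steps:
$M{\left(l,f \right)} = \sqrt{f^{2} + l^{2}}$
$- \frac{7757741}{M{\left(-2245,-2294 \right)}} = - \frac{7757741}{\sqrt{\left(-2294\right)^{2} + \left(-2245\right)^{2}}} = - \frac{7757741}{\sqrt{5262436 + 5040025}} = - \frac{7757741}{\sqrt{10302461}} = - 7757741 \frac{\sqrt{10302461}}{10302461} = - \frac{7757741 \sqrt{10302461}}{10302461}$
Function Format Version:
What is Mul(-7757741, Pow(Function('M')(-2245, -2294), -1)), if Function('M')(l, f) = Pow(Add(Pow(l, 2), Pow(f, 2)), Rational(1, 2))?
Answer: Mul(Rational(-7757741, 10302461), Pow(10302461, Rational(1, 2))) ≈ -2416.9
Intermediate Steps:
Function('M')(l, f) = Pow(Add(Pow(f, 2), Pow(l, 2)), Rational(1, 2))
Mul(-7757741, Pow(Function('M')(-2245, -2294), -1)) = Mul(-7757741, Pow(Pow(Add(Pow(-2294, 2), Pow(-2245, 2)), Rational(1, 2)), -1)) = Mul(-7757741, Pow(Pow(Add(5262436, 5040025), Rational(1, 2)), -1)) = Mul(-7757741, Pow(Pow(10302461, Rational(1, 2)), -1)) = Mul(-7757741, Mul(Rational(1, 10302461), Pow(10302461, Rational(1, 2)))) = Mul(Rational(-7757741, 10302461), Pow(10302461, Rational(1, 2)))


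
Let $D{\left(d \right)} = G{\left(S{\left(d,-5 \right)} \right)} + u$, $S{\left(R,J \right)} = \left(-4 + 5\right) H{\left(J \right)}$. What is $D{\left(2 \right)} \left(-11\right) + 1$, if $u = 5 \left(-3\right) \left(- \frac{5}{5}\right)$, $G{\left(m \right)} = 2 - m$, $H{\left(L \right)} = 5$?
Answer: $-131$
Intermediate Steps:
$S{\left(R,J \right)} = 5$ ($S{\left(R,J \right)} = \left(-4 + 5\right) 5 = 1 \cdot 5 = 5$)
$u = 15$ ($u = - 15 \left(\left(-5\right) \frac{1}{5}\right) = \left(-15\right) \left(-1\right) = 15$)
$D{\left(d \right)} = 12$ ($D{\left(d \right)} = \left(2 - 5\right) + 15 = -3 + 15 = 12$)
$D{\left(2 \right)} \left(-11\right) + 1 = 12 \left(-11\right) + 1 = -132 + 1 = -131$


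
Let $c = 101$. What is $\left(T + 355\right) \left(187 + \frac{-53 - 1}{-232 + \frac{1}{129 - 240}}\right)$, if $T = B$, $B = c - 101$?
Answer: $\frac{1711740775}{25753} \approx 66468.0$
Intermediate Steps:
$B = 0$ ($B = 101 - 101 = 0$)
$T = 0$
$\left(T + 355\right) \left(187 + \frac{-53 - 1}{-232 + \frac{1}{129 - 240}}\right) = \left(0 + 355\right) \left(187 + \frac{-53 - 1}{-232 + \frac{1}{129 - 240}}\right) = 355 \left(187 - \frac{54}{-232 + \frac{1}{-111}}\right) = 355 \left(187 - \frac{54}{-232 - \frac{1}{111}}\right) = 355 \left(187 - \frac{54}{- \frac{25753}{111}}\right) = 355 \left(187 - - \frac{5994}{25753}\right) = 355 \left(187 + \frac{5994}{25753}\right) = 355 \cdot \frac{4821805}{25753} = \frac{1711740775}{25753}$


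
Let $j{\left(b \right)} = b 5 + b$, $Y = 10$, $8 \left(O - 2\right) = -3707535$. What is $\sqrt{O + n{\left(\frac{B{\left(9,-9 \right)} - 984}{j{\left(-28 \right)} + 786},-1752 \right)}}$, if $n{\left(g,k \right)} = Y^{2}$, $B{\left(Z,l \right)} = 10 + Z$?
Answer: $\frac{i \sqrt{7413438}}{4} \approx 680.69 i$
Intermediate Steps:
$O = - \frac{3707519}{8}$ ($O = 2 + \frac{1}{8} \left(-3707535\right) = 2 - \frac{3707535}{8} = - \frac{3707519}{8} \approx -4.6344 \cdot 10^{5}$)
$j{\left(b \right)} = 6 b$ ($j{\left(b \right)} = 5 b + b = 6 b$)
$n{\left(g,k \right)} = 100$ ($n{\left(g,k \right)} = 10^{2} = 100$)
$\sqrt{O + n{\left(\frac{B{\left(9,-9 \right)} - 984}{j{\left(-28 \right)} + 786},-1752 \right)}} = \sqrt{- \frac{3707519}{8} + 100} = \sqrt{- \frac{3706719}{8}} = \frac{i \sqrt{7413438}}{4}$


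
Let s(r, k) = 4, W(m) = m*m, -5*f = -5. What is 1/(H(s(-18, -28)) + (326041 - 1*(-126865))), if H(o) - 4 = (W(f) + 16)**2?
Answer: 1/453199 ≈ 2.2065e-6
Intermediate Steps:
f = 1 (f = -1/5*(-5) = 1)
W(m) = m**2
H(o) = 293 (H(o) = 4 + (1**2 + 16)**2 = 4 + (1 + 16)**2 = 4 + 17**2 = 4 + 289 = 293)
1/(H(s(-18, -28)) + (326041 - 1*(-126865))) = 1/(293 + (326041 - 1*(-126865))) = 1/(293 + (326041 + 126865)) = 1/(293 + 452906) = 1/453199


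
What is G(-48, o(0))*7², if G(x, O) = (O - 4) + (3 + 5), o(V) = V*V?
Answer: 196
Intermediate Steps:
o(V) = V²
G(x, O) = 4 + O (G(x, O) = (-4 + O) + 8 = 4 + O)
G(-48, o(0))*7² = (4 + 0²)*7² = (4 + 0)*49 = 4*49 = 196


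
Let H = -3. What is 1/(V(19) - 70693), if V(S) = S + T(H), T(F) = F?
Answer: -1/70677 ≈ -1.4149e-5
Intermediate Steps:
V(S) = -3 + S (V(S) = S - 3 = -3 + S)
1/(V(19) - 70693) = 1/((-3 + 19) - 70693) = 1/(16 - 70693) = 1/(-70677) = -1/70677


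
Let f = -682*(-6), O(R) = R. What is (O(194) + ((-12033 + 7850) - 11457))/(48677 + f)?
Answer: -15446/52769 ≈ -0.29271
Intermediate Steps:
f = 4092
(O(194) + ((-12033 + 7850) - 11457))/(48677 + f) = (194 + ((-12033 + 7850) - 11457))/(48677 + 4092) = (194 + (-4183 - 11457))/52769 = (194 - 15640)*(1/52769) = -15446*1/52769 = -15446/52769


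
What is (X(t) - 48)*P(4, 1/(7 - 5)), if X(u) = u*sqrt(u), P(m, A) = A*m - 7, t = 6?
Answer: 240 - 30*sqrt(6) ≈ 166.52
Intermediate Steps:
P(m, A) = -7 + A*m
X(u) = u**(3/2)
(X(t) - 48)*P(4, 1/(7 - 5)) = (6**(3/2) - 48)*(-7 + 4/(7 - 5)) = (6*sqrt(6) - 48)*(-7 + 4/2) = (-48 + 6*sqrt(6))*(-7 + (1/2)*4) = (-48 + 6*sqrt(6))*(-7 + 2) = (-48 + 6*sqrt(6))*(-5) = 240 - 30*sqrt(6)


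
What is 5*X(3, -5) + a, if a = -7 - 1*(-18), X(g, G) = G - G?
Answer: 11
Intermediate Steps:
X(g, G) = 0
a = 11 (a = -7 + 18 = 11)
5*X(3, -5) + a = 5*0 + 11 = 0 + 11 = 11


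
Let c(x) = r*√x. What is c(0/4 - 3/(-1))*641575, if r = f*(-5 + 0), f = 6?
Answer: -19247250*√3 ≈ -3.3337e+7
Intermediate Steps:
r = -30 (r = 6*(-5 + 0) = 6*(-5) = -30)
c(x) = -30*√x
c(0/4 - 3/(-1))*641575 = -30*√(0/4 - 3/(-1))*641575 = -30*√(0*(¼) - 3*(-1))*641575 = -30*√(0 + 3)*641575 = -30*√3*641575 = -19247250*√3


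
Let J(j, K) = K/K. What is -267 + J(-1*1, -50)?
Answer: -266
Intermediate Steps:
J(j, K) = 1
-267 + J(-1*1, -50) = -267 + 1 = -266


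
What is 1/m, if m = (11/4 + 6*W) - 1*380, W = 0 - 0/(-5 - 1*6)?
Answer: -4/1509 ≈ -0.0026508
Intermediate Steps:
W = 0 (W = 0 - 0/(-5 - 6) = 0 - 0/(-11) = 0 - 0*(-1)/11 = 0 - 1*0 = 0 + 0 = 0)
m = -1509/4 (m = (11/4 + 6*0) - 1*380 = (11*(¼) + 0) - 380 = (11/4 + 0) - 380 = 11/4 - 380 = -1509/4 ≈ -377.25)
1/m = 1/(-1509/4) = -4/1509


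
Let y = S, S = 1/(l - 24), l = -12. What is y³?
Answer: -1/46656 ≈ -2.1433e-5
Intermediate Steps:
S = -1/36 (S = 1/(-12 - 24) = 1/(-36) = -1/36 ≈ -0.027778)
y = -1/36 ≈ -0.027778
y³ = (-1/36)³ = -1/46656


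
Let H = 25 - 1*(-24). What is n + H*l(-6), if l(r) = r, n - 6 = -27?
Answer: -315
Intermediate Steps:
n = -21 (n = 6 - 27 = -21)
H = 49 (H = 25 + 24 = 49)
n + H*l(-6) = -21 + 49*(-6) = -21 - 294 = -315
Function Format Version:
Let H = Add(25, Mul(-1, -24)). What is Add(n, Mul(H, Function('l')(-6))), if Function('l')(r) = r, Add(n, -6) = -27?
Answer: -315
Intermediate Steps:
n = -21 (n = Add(6, -27) = -21)
H = 49 (H = Add(25, 24) = 49)
Add(n, Mul(H, Function('l')(-6))) = Add(-21, Mul(49, -6)) = Add(-21, -294) = -315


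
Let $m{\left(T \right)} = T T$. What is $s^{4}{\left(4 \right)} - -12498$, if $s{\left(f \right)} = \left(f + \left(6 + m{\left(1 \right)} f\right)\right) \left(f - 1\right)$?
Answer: $3124194$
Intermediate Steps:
$m{\left(T \right)} = T^{2}$
$s{\left(f \right)} = \left(-1 + f\right) \left(6 + 2 f\right)$ ($s{\left(f \right)} = \left(f + \left(6 + 1^{2} f\right)\right) \left(f - 1\right) = \left(f + \left(6 + 1 f\right)\right) \left(-1 + f\right) = \left(f + \left(6 + f\right)\right) \left(-1 + f\right) = \left(6 + 2 f\right) \left(-1 + f\right) = \left(-1 + f\right) \left(6 + 2 f\right)$)
$s^{4}{\left(4 \right)} - -12498 = \left(-6 + 2 \cdot 4^{2} + 4 \cdot 4\right)^{4} - -12498 = \left(-6 + 2 \cdot 16 + 16\right)^{4} + 12498 = \left(-6 + 32 + 16\right)^{4} + 12498 = 42^{4} + 12498 = 3111696 + 12498 = 3124194$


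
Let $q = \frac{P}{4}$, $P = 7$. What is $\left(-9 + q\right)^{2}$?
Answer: $\frac{841}{16} \approx 52.563$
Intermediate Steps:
$q = \frac{7}{4} \approx 1.75$
$\left(-9 + q\right)^{2} = \left(-9 + \frac{7}{4}\right)^{2} = \left(- \frac{29}{4}\right)^{2} = \frac{841}{16}$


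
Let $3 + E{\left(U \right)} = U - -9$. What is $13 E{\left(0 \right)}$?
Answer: $78$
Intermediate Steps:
$E{\left(U \right)} = 6 + U$ ($E{\left(U \right)} = -3 + \left(U - -9\right) = -3 + \left(U + 9\right) = -3 + \left(9 + U\right) = 6 + U$)
$13 E{\left(0 \right)} = 13 \left(6 + 0\right) = 13 \cdot 6 = 78$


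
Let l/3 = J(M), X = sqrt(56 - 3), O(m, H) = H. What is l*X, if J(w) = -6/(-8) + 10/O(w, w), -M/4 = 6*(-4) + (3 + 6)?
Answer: 11*sqrt(53)/4 ≈ 20.020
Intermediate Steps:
X = sqrt(53) ≈ 7.2801
M = 60 (M = -4*(6*(-4) + (3 + 6)) = -4*(-24 + 9) = -4*(-15) = 60)
J(w) = 3/4 + 10/w (J(w) = -6/(-8) + 10/w = -6*(-1/8) + 10/w = 3/4 + 10/w)
l = 11/4 (l = 3*(3/4 + 10/60) = 3*(3/4 + 10*(1/60)) = 3*(3/4 + 1/6) = 3*(11/12) = 11/4 ≈ 2.7500)
l*X = 11*sqrt(53)/4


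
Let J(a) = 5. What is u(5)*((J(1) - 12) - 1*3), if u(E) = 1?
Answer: -10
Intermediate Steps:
u(5)*((J(1) - 12) - 1*3) = 1*((5 - 12) - 1*3) = 1*(-7 - 3) = 1*(-10) = -10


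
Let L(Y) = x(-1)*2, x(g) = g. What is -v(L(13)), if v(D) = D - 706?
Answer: 708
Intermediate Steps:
L(Y) = -2 (L(Y) = -1*2 = -2)
v(D) = -706 + D
-v(L(13)) = -(-706 - 2) = -1*(-708) = 708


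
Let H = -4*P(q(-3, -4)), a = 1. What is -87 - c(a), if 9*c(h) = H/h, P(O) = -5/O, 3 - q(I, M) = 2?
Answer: -803/9 ≈ -89.222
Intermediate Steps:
q(I, M) = 1 (q(I, M) = 3 - 1*2 = 3 - 2 = 1)
H = 20 (H = -(-20)/1 = -(-20) = -4*(-5) = 20)
c(h) = 20/(9*h) (c(h) = (20/h)/9 = 20/(9*h))
-87 - c(a) = -87 - 20/(9*1) = -87 - 20/9 = -803/9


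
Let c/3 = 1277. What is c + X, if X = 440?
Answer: 4271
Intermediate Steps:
c = 3831 (c = 3*1277 = 3831)
c + X = 3831 + 440 = 4271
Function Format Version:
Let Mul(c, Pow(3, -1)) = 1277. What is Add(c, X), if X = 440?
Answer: 4271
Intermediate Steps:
c = 3831 (c = Mul(3, 1277) = 3831)
Add(c, X) = Add(3831, 440) = 4271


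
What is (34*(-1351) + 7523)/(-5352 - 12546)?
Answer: 38411/17898 ≈ 2.1461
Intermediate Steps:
(34*(-1351) + 7523)/(-5352 - 12546) = (-45934 + 7523)/(-17898) = -38411*(-1/17898) = 38411/17898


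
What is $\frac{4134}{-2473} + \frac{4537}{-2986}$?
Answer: $- \frac{23564125}{7384378} \approx -3.1911$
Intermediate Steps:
$\frac{4134}{-2473} + \frac{4537}{-2986} = 4134 \left(- \frac{1}{2473}\right) + 4537 \left(- \frac{1}{2986}\right) = - \frac{4134}{2473} - \frac{4537}{2986} = - \frac{23564125}{7384378}$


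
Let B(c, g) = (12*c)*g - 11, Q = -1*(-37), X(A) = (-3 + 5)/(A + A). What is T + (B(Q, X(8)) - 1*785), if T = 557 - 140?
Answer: -647/2 ≈ -323.50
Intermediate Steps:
X(A) = 1/A (X(A) = 2/((2*A)) = 2*(1/(2*A)) = 1/A)
Q = 37
B(c, g) = -11 + 12*c*g (B(c, g) = 12*c*g - 11 = -11 + 12*c*g)
T = 417
T + (B(Q, X(8)) - 1*785) = 417 + ((-11 + 12*37/8) - 1*785) = 417 + ((-11 + 12*37*(⅛)) - 785) = 417 + ((-11 + 111/2) - 785) = 417 + (89/2 - 785) = 417 - 1481/2 = -647/2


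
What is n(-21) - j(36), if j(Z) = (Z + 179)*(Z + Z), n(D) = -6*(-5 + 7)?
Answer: -15492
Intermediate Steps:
n(D) = -12 (n(D) = -6*2 = -12)
j(Z) = 2*Z*(179 + Z) (j(Z) = (179 + Z)*(2*Z) = 2*Z*(179 + Z))
n(-21) - j(36) = -12 - 2*36*(179 + 36) = -12 - 2*36*215 = -12 - 1*15480 = -12 - 15480 = -15492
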